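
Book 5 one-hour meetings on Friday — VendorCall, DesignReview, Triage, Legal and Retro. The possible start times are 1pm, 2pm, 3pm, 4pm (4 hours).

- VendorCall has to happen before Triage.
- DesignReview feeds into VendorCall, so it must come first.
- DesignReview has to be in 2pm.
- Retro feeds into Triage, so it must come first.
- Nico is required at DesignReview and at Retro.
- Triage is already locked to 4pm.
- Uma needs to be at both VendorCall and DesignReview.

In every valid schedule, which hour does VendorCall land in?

DesignReview is fixed at 2pm and must come before VendorCall, so VendorCall is at least 3pm.
Triage is fixed at 4pm and must come after VendorCall, so VendorCall is at most 3pm.
So VendorCall must be 3pm.

3pm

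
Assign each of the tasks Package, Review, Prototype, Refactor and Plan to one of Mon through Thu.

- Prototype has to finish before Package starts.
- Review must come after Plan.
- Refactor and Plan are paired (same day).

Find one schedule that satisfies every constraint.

Refactor=Mon; Review=Tue; Plan=Mon; Prototype=Mon; Package=Tue

Checking: Prototype(Mon) before Package(Tue); Plan(Mon) before Review(Tue); Refactor = Plan = Mon.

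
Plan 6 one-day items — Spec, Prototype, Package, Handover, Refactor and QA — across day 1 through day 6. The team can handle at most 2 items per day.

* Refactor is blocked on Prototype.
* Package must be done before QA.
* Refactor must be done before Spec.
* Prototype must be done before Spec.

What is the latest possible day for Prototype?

day 4

Downstream work caps Prototype at day 4.
Prototype at day 4 is achievable: Handover in day 1; Package in day 1; Prototype in day 4; Refactor in day 5; QA in day 2; Spec in day 6.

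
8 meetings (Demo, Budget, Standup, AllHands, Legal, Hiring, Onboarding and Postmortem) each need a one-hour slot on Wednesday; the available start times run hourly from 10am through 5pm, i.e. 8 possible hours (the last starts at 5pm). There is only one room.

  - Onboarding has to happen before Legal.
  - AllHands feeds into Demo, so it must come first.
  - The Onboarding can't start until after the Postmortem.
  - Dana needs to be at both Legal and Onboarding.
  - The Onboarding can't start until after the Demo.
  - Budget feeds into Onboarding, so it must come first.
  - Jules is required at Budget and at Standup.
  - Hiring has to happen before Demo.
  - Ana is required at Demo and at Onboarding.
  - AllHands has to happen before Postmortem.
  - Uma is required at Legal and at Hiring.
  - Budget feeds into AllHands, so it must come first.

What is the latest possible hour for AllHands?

Precedence pushes AllHands to at least 11am; downstream work caps AllHands at 2pm.
AllHands at 1pm is achievable: Demo=2pm; Legal=5pm; Hiring=11am; Budget=10am; AllHands=1pm; Standup=12pm; Onboarding=4pm; Postmortem=3pm.
Nothing later works — the conflict and capacity constraints rule out every hour after 1pm.

1pm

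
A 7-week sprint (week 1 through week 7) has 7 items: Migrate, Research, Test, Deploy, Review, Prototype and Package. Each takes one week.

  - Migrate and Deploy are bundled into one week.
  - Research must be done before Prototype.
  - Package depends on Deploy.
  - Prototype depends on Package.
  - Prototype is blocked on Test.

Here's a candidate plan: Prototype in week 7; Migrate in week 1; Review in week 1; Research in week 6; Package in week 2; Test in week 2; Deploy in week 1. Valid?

Yes

Prototype depends on Package — holds.
Prototype is blocked on Test — holds.
Package depends on Deploy — holds.
Research must be done before Prototype — holds.
Migrate and Deploy are bundled into one week — holds.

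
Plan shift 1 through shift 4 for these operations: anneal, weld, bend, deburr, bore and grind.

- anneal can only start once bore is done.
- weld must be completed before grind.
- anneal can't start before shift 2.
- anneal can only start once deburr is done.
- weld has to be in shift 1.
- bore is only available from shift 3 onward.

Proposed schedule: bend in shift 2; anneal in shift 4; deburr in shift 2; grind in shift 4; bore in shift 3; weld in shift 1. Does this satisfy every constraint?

Valid

weld must be completed before grind — holds.
bore is only available from shift 3 onward — holds.
weld has to be in shift 1 — holds.
anneal can't start before shift 2 — holds.
anneal can only start once deburr is done — holds.
anneal can only start once bore is done — holds.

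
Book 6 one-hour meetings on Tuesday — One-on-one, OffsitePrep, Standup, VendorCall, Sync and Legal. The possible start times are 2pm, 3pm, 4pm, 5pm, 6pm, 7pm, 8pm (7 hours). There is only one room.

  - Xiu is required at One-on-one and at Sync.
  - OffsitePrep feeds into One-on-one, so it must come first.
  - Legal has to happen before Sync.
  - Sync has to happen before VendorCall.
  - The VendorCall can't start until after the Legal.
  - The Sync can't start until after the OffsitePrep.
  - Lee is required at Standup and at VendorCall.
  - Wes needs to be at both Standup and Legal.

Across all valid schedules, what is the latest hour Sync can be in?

Precedence pushes Sync to at least 3pm; downstream work caps Sync at 7pm.
Sync at 7pm is achievable: Standup -> 5pm, Sync -> 7pm, VendorCall -> 8pm, One-on-one -> 4pm, Legal -> 3pm, OffsitePrep -> 2pm.

7pm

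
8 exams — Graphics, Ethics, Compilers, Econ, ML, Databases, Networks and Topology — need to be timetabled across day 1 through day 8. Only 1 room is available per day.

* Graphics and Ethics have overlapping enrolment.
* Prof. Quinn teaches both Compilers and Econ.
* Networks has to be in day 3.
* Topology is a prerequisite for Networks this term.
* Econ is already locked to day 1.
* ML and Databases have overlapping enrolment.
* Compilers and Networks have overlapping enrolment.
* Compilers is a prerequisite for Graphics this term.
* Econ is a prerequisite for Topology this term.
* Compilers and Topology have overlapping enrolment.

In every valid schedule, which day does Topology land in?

Econ is fixed at day 1 and must come before Topology, so Topology is at least day 2.
Networks is fixed at day 3 and must come after Topology, so Topology is at most day 2.
So Topology must be day 2.

day 2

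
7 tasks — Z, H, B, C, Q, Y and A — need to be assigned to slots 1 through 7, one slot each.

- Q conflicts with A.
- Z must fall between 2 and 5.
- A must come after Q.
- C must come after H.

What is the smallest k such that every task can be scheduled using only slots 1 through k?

2 slots

The precedence chain requires at least 2 distinct slots.
2 works (last occupied slot: 2): for example Y=1; H=1; Q=1; Z=2; B=1; A=2; C=2.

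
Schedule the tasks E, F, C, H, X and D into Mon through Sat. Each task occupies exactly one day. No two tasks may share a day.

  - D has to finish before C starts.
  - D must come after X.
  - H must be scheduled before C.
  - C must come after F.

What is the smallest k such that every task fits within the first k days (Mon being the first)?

6

The precedence chain requires at least 3 distinct days.
With at most 1 per day and 6 tasks, at least 6 days are needed.
6 works (last occupied day: Sat): for example D in Tue, E in Sat, F in Wed, X in Mon, H in Thu, C in Fri.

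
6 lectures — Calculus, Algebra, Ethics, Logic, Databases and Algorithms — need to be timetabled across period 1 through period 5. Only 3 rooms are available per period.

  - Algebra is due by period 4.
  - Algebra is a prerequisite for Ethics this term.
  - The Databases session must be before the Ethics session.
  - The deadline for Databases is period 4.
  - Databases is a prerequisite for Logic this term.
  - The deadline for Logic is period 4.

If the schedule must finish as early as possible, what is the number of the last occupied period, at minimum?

The precedence chain requires at least 2 distinct periods.
With at most 3 per period and 6 lectures, at least 2 periods are needed.
2 works (last occupied period: period 2): for example Logic -> period 2, Calculus -> period 1, Ethics -> period 2, Databases -> period 1, Algebra -> period 1, Algorithms -> period 2.

2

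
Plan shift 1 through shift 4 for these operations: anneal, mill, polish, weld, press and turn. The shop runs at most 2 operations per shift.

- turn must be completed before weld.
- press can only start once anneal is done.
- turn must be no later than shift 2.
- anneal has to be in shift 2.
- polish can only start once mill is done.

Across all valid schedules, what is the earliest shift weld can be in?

shift 2

Precedence pushes weld to at least shift 2.
weld at shift 2 is achievable: turn -> shift 1, mill -> shift 1, weld -> shift 2, press -> shift 3, anneal -> shift 2, polish -> shift 3.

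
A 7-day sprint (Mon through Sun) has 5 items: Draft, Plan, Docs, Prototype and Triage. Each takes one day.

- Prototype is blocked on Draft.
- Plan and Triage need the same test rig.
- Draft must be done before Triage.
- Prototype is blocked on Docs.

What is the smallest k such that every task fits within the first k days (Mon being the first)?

The precedence chain requires at least 2 distinct days.
2 works (last occupied day: Tue): for example Triage=Tue, Draft=Mon, Plan=Mon, Prototype=Tue, Docs=Mon.

2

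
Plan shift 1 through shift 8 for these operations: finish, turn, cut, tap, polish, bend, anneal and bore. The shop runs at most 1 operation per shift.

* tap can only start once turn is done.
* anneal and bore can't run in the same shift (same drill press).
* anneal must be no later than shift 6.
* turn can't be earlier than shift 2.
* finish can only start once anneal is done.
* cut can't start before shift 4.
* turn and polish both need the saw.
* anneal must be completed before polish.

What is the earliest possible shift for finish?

shift 2

Precedence pushes finish to at least shift 2.
finish at shift 2 is achievable: anneal -> shift 1; polish -> shift 6; bore -> shift 8; finish -> shift 2; turn -> shift 3; bend -> shift 7; cut -> shift 4; tap -> shift 5.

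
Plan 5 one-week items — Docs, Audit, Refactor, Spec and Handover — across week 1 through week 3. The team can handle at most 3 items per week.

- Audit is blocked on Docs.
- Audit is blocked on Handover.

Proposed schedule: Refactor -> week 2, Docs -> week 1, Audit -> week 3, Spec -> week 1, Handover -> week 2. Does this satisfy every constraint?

The team can handle at most 3 items per week — holds.
Audit is blocked on Handover — holds.
Audit is blocked on Docs — holds.

Yes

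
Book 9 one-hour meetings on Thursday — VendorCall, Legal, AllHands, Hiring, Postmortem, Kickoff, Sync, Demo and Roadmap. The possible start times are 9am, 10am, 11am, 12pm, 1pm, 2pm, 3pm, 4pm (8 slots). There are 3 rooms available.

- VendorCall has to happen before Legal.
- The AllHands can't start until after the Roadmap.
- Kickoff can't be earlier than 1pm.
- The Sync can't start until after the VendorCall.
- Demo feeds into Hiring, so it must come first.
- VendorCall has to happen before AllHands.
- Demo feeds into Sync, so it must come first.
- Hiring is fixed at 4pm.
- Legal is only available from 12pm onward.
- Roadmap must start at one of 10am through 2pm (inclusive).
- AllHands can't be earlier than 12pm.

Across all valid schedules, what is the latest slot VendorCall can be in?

Downstream work caps VendorCall at 3pm.
VendorCall at 2pm is achievable: Postmortem -> 9am, Sync -> 3pm, AllHands -> 3pm, VendorCall -> 2pm, Kickoff -> 1pm, Legal -> 3pm, Hiring -> 4pm, Roadmap -> 10am, Demo -> 9am.
Nothing later works — the capacity limit rule out every slot after 2pm.

2pm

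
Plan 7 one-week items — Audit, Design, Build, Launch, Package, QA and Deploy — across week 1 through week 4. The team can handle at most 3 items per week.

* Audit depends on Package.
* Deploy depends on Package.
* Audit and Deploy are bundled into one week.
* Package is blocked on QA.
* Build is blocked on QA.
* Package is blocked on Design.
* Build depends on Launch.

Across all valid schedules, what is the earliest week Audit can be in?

week 3

Precedence pushes Audit to at least week 3.
Audit at week 3 is achievable: Deploy -> week 3, Build -> week 2, QA -> week 1, Launch -> week 1, Design -> week 1, Audit -> week 3, Package -> week 2.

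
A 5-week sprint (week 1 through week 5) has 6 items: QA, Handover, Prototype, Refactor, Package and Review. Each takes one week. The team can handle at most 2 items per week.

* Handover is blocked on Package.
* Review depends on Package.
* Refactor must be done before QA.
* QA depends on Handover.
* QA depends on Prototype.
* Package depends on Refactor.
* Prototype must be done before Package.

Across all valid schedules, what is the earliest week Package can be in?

week 2

Precedence pushes Package to at least week 2; downstream work caps Package at week 3.
Package at week 2 is achievable: QA in week 4, Refactor in week 1, Prototype in week 1, Review in week 3, Package in week 2, Handover in week 3.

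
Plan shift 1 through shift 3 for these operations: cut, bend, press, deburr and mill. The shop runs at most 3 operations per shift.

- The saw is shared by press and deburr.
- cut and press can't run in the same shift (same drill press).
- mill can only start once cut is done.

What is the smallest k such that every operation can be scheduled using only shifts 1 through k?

2 shifts

The precedence chain requires at least 2 distinct shifts.
With at most 3 per shift and 5 operations, at least 2 shifts are needed.
2 works (last occupied shift: shift 2): for example deburr in shift 1, cut in shift 1, bend in shift 1, mill in shift 2, press in shift 2.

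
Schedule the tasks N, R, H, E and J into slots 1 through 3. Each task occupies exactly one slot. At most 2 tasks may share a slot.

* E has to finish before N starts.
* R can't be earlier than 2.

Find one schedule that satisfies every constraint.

N -> 2; R -> 2; E -> 1; J -> 3; H -> 1

Checking: E(1) before N(2); R=2 in [2,3]; max 2 per slot (cap 2).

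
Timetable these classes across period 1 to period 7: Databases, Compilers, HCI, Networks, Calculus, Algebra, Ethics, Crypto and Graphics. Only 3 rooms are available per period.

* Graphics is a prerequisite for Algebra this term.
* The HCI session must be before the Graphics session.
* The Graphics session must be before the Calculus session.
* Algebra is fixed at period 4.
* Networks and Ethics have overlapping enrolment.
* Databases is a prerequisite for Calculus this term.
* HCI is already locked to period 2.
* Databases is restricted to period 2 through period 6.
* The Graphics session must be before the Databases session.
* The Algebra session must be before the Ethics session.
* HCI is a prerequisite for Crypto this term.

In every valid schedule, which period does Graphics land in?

HCI is fixed at period 2 and must come before Graphics, so Graphics is at least period 3.
Algebra is fixed at period 4 and must come after Graphics, so Graphics is at most period 3.
So Graphics must be period 3.

period 3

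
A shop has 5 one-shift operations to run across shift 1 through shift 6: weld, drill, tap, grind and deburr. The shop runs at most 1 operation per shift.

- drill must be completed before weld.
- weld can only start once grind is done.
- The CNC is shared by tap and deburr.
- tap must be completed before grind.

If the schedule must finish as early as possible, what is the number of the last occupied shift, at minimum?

shift 5

The precedence chain requires at least 3 distinct shifts.
With at most 1 per shift and 5 operations, at least 5 shifts are needed.
5 works (last occupied shift: shift 5): for example weld=shift 4, deburr=shift 5, drill=shift 3, grind=shift 2, tap=shift 1.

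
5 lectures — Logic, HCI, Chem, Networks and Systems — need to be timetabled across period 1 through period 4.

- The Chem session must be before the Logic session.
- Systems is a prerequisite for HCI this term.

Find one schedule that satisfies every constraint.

Networks=period 1, Systems=period 1, Logic=period 2, Chem=period 1, HCI=period 2

Checking: Chem(period 1) before Logic(period 2); Systems(period 1) before HCI(period 2).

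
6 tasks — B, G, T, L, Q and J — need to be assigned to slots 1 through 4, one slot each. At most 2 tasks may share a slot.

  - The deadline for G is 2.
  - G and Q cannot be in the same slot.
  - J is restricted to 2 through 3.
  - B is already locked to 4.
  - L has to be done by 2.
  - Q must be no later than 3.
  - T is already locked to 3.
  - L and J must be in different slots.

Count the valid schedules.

8

Splitting on G: it can be 1 (4), 2 (4). Listing each branch's schedules as (B, T, L, Q, J):
G=1: (4,3,1,2,2) (4,3,1,2,3) (4,3,1,3,2) (4,3,2,2,3) — 4.
G=2: (4,3,1,1,2) (4,3,1,1,3) (4,3,1,3,2) (4,3,2,1,3) — 4.
Summing: 4 + 4 = 8.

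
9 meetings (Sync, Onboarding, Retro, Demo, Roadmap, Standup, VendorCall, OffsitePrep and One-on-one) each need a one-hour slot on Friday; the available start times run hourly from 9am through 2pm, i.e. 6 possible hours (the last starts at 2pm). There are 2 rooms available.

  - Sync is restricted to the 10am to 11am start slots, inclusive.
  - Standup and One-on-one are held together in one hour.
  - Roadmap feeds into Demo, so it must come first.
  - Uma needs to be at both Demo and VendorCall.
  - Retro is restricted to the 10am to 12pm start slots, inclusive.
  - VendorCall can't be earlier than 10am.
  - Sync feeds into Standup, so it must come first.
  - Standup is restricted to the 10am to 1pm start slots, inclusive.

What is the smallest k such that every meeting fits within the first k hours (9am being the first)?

The precedence chain requires at least 2 distinct hours.
With at most 2 per hour and 9 meetings, at least 5 hours are needed.
Propagating the time windows through the other constraints, Standup can't land before 11am — that is hour 3 counting from 9am — so the schedule must run through at least 3 hours.
5 works (last occupied hour: 1pm): for example Standup in 11am, Demo in 1pm, Sync in 10am, Onboarding in 9am, Roadmap in 9am, Retro in 10am, One-on-one in 11am, VendorCall in 12pm, OffsitePrep in 12pm.

5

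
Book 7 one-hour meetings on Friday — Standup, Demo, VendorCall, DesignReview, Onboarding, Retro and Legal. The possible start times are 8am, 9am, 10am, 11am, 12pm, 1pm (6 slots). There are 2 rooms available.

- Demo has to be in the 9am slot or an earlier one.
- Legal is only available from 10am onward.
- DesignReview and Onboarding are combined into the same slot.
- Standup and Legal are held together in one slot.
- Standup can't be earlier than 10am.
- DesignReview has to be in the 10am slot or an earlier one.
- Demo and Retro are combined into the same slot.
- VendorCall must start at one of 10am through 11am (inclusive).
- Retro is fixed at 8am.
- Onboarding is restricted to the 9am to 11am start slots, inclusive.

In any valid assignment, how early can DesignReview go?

9am

DesignReview must be in the same slot as Onboarding, which can't be before 9am, so DesignReview is at least 9am; DesignReview's own window allows nothing later than 10am.
DesignReview at 9am is achievable: Legal in 11am; Onboarding in 9am; Demo in 8am; DesignReview in 9am; VendorCall in 10am; Retro in 8am; Standup in 11am.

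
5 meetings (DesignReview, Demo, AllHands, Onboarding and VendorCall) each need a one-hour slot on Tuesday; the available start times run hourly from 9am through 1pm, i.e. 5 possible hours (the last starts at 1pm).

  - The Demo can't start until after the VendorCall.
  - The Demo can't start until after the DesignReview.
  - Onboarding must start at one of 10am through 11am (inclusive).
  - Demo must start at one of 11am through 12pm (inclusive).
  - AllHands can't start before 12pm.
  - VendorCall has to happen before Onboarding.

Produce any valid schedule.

AllHands -> 12pm; DesignReview -> 9am; Demo -> 11am; Onboarding -> 10am; VendorCall -> 9am

Checking: DesignReview(9am) before Demo(11am); VendorCall(9am) before Demo(11am); VendorCall(9am) before Onboarding(10am); Onboarding=10am in [10am,11am]; AllHands=12pm in [12pm,1pm]; Demo=11am in [11am,12pm].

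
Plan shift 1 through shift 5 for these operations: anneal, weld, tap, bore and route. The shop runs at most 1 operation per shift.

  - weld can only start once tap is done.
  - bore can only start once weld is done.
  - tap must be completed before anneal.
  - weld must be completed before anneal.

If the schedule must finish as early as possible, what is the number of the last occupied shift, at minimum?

The precedence chain requires at least 3 distinct shifts.
With at most 1 per shift and 5 operations, at least 5 shifts are needed.
5 works (last occupied shift: shift 5): for example anneal -> shift 3, tap -> shift 1, weld -> shift 2, bore -> shift 4, route -> shift 5.

5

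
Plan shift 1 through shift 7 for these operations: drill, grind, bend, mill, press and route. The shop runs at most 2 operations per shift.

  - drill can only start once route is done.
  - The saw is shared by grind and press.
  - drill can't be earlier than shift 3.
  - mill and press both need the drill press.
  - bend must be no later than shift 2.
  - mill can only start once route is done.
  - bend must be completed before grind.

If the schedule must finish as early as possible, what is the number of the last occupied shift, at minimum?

The precedence chain requires at least 2 distinct shifts.
With at most 2 per shift and 6 operations, at least 3 shifts are needed.
drill can't be placed before shift 3, so the schedule must run through at least shift 3.
3 works (last occupied shift: shift 3): for example mill -> shift 2; bend -> shift 1; route -> shift 1; press -> shift 3; grind -> shift 2; drill -> shift 3.

3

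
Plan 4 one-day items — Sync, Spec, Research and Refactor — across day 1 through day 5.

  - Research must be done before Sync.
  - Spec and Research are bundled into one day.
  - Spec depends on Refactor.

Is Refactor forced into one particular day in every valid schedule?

Refactor can be day 1 (e.g. Research in day 2, Sync in day 3, Spec in day 2, Refactor in day 1) or day 2 (e.g. Refactor -> day 2, Spec -> day 3, Research -> day 3, Sync -> day 4).

No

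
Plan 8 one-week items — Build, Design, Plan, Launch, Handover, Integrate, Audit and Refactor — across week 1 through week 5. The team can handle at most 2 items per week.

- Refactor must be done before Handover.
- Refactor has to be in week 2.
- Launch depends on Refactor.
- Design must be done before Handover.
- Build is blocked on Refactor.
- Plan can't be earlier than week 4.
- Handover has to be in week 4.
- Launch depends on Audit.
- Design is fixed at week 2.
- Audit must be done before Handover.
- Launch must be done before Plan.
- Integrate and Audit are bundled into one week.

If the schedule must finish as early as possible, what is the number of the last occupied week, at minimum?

The precedence chain requires at least 3 distinct weeks.
With at most 2 per week and 8 work items, at least 4 weeks are needed.
Plan can't be placed before week 4, so the schedule must run through at least week 4.
4 works (last occupied week: week 4): for example Audit -> week 1; Build -> week 3; Design -> week 2; Launch -> week 3; Refactor -> week 2; Handover -> week 4; Plan -> week 4; Integrate -> week 1.

4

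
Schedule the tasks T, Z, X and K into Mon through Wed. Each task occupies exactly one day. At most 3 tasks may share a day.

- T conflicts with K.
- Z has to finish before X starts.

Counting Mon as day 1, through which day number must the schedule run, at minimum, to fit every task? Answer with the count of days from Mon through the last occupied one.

The precedence chain requires at least 2 distinct days.
With at most 3 per day and 4 tasks, at least 2 days are needed.
2 works (last occupied day: Tue): for example X in Tue; K in Tue; T in Mon; Z in Mon.

2 days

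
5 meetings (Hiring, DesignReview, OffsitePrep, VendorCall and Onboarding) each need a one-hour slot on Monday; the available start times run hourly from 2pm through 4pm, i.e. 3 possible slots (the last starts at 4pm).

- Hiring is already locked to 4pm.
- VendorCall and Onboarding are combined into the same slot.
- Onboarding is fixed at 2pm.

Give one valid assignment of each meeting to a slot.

Hiring -> 4pm; VendorCall -> 2pm; OffsitePrep -> 2pm; Onboarding -> 2pm; DesignReview -> 2pm

Checking: VendorCall = Onboarding = 2pm; Hiring=4pm in [4pm,4pm]; Onboarding=2pm in [2pm,2pm].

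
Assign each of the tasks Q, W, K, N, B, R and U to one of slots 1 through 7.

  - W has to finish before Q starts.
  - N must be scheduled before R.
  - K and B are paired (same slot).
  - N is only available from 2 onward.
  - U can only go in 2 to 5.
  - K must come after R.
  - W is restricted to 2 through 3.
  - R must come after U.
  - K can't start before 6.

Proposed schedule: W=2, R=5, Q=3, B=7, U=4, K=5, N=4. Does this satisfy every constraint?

N is only available from 2 onward — holds.
W has to finish before Q starts — holds.
N must be scheduled before R — holds.
K must come after R — violated.
R must come after U — holds.
K and B are paired (same slot) — violated.
W is restricted to 2 through 3 — holds.
K can't start before 6 — violated.
U can only go in 2 to 5 — holds.

No — it violates: K can't start before 6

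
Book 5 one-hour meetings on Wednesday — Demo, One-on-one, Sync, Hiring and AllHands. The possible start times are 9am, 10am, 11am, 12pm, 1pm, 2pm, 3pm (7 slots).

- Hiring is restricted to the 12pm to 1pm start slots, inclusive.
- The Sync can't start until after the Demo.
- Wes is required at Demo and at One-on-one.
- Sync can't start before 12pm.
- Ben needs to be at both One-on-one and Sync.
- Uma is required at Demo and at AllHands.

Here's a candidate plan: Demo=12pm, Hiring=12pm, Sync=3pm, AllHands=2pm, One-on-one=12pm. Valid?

Hiring is restricted to the 12pm to 1pm start slots, inclusive — holds.
Ben needs to be at both One-on-one and Sync — holds.
Sync can't start before 12pm — holds.
Uma is required at Demo and at AllHands — holds.
Wes is required at Demo and at One-on-one — violated.
The Sync can't start until after the Demo — holds.

No. Wes is required at Demo and at One-on-one is not satisfied.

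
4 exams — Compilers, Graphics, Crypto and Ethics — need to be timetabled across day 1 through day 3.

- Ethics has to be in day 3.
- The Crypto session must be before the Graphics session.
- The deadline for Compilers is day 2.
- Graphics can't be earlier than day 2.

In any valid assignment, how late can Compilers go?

day 2

Compilers's own window allows nothing later than day 2.
Compilers at day 2 is achievable: Graphics -> day 2, Compilers -> day 2, Crypto -> day 1, Ethics -> day 3.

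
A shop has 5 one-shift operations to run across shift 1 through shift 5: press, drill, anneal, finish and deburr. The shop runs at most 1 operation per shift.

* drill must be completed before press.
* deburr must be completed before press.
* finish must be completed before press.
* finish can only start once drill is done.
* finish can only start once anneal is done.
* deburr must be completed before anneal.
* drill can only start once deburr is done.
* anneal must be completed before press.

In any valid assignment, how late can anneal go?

shift 3

Precedence pushes anneal to at least shift 2; downstream work caps anneal at shift 3.
anneal at shift 3 is achievable: finish=shift 4, press=shift 5, drill=shift 2, deburr=shift 1, anneal=shift 3.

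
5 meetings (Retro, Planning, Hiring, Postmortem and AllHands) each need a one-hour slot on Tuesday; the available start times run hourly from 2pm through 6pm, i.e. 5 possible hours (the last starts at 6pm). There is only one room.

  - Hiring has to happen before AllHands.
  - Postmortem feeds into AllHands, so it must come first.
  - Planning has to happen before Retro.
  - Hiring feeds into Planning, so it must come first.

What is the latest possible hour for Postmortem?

5pm

Downstream work caps Postmortem at 5pm.
Postmortem at 5pm is achievable: Planning in 3pm; AllHands in 6pm; Hiring in 2pm; Postmortem in 5pm; Retro in 4pm.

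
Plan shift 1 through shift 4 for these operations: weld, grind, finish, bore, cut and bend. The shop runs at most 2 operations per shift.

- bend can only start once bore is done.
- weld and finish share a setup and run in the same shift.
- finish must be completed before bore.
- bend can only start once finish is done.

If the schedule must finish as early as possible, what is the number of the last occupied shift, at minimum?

The precedence chain requires at least 3 distinct shifts.
With at most 2 per shift and 6 operations, at least 3 shifts are needed.
3 works (last occupied shift: shift 3): for example bore=shift 2; grind=shift 2; finish=shift 1; weld=shift 1; bend=shift 3; cut=shift 3.

3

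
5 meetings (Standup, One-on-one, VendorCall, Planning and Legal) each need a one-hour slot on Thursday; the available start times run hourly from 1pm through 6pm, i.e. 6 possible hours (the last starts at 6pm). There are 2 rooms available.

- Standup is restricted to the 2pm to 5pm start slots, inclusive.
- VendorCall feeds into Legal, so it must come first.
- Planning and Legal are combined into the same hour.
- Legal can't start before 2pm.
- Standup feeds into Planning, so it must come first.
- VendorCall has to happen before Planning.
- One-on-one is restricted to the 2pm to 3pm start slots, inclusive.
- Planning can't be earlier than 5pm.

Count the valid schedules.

60

Splitting on Standup: it can be 2pm (16), 3pm (16), 4pm (18), 5pm (10). Listing each branch's schedules as (One-on-one, VendorCall, Planning, Legal):
Standup=2pm: (2pm,1pm,5pm,5pm) (2pm,1pm,6pm,6pm) (2pm,3pm,5pm,5pm) (2pm,3pm,6pm,6pm) (2pm,4pm,5pm,5pm) (2pm,4pm,6pm,6pm) (2pm,5pm,6pm,6pm) (3pm,1pm,5pm,5pm) (3pm,1pm,6pm,6pm) (3pm,2pm,5pm,5pm) (3pm,2pm,6pm,6pm) (3pm,3pm,5pm,5pm) (3pm,3pm,6pm,6pm) (3pm,4pm,5pm,5pm) (3pm,4pm,6pm,6pm) (3pm,5pm,6pm,6pm) — 16.
Standup=3pm: (2pm,1pm,5pm,5pm) (2pm,1pm,6pm,6pm) (2pm,2pm,5pm,5pm) (2pm,2pm,6pm,6pm) (2pm,3pm,5pm,5pm) (2pm,3pm,6pm,6pm) (2pm,4pm,5pm,5pm) (2pm,4pm,6pm,6pm) (2pm,5pm,6pm,6pm) (3pm,1pm,5pm,5pm) (3pm,1pm,6pm,6pm) (3pm,2pm,5pm,5pm) (3pm,2pm,6pm,6pm) (3pm,4pm,5pm,5pm) (3pm,4pm,6pm,6pm) (3pm,5pm,6pm,6pm) — 16.
Standup=4pm: (2pm,1pm,5pm,5pm) (2pm,1pm,6pm,6pm) (2pm,2pm,5pm,5pm) (2pm,2pm,6pm,6pm) (2pm,3pm,5pm,5pm) (2pm,3pm,6pm,6pm) (2pm,4pm,5pm,5pm) (2pm,4pm,6pm,6pm) (2pm,5pm,6pm,6pm) (3pm,1pm,5pm,5pm) (3pm,1pm,6pm,6pm) (3pm,2pm,5pm,5pm) (3pm,2pm,6pm,6pm) (3pm,3pm,5pm,5pm) (3pm,3pm,6pm,6pm) (3pm,4pm,5pm,5pm) (3pm,4pm,6pm,6pm) (3pm,5pm,6pm,6pm) — 18.
Standup=5pm: (2pm,1pm,6pm,6pm) (2pm,2pm,6pm,6pm) (2pm,3pm,6pm,6pm) (2pm,4pm,6pm,6pm) (2pm,5pm,6pm,6pm) (3pm,1pm,6pm,6pm) (3pm,2pm,6pm,6pm) (3pm,3pm,6pm,6pm) (3pm,4pm,6pm,6pm) (3pm,5pm,6pm,6pm) — 10.
Summing: 16 + 16 + 18 + 10 = 60.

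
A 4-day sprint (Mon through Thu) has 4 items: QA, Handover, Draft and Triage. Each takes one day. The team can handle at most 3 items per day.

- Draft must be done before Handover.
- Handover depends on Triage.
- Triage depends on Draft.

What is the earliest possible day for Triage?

Precedence pushes Triage to at least Tue; downstream work caps Triage at Wed.
Triage at Tue is achievable: Draft=Mon, Triage=Tue, Handover=Wed, QA=Mon.

Tue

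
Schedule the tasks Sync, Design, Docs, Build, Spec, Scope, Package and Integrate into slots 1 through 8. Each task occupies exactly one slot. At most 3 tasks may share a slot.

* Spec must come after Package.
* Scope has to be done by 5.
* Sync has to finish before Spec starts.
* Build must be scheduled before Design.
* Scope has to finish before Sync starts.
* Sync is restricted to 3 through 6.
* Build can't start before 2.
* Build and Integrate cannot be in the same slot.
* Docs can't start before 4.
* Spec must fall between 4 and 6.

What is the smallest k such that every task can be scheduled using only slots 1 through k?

4

The precedence chain requires at least 3 distinct slots.
With at most 3 per slot and 8 tasks, at least 3 slots are needed.
Docs can't be placed before 4, so the schedule must run through at least slot 4.
4 works (last occupied slot: 4): for example Integrate=1, Build=2, Spec=4, Scope=1, Sync=3, Package=1, Design=3, Docs=4.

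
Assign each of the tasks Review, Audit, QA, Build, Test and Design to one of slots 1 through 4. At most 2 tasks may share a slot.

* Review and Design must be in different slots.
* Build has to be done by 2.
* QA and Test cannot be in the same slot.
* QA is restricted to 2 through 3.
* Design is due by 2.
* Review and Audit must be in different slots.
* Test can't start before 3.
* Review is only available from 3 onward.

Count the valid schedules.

44

Splitting on Review: it can be 3 (22), 4 (22). Listing each branch's schedules as (Audit, QA, Build, Test, Design):
Review=3: (1,2,1,3,2) (1,2,1,4,2) (1,2,2,3,1) (1,2,2,4,1) (1,3,1,4,2) (1,3,2,4,1) (1,3,2,4,2) (2,2,1,3,1) (2,2,1,4,1) (2,3,1,4,1) (2,3,1,4,2) (2,3,2,4,1) (4,2,1,3,1) (4,2,1,3,2) (4,2,1,4,1) (4,2,1,4,2) (4,2,2,3,1) (4,2,2,4,1) (4,3,1,4,1) (4,3,1,4,2) (4,3,2,4,1) (4,3,2,4,2) — 22.
Review=4: (1,2,1,3,2) (1,2,1,4,2) (1,2,2,3,1) (1,2,2,4,1) (1,3,1,4,2) (1,3,2,4,1) (1,3,2,4,2) (2,2,1,3,1) (2,2,1,4,1) (2,3,1,4,1) (2,3,1,4,2) (2,3,2,4,1) (3,2,1,3,1) (3,2,1,3,2) (3,2,1,4,1) (3,2,1,4,2) (3,2,2,3,1) (3,2,2,4,1) (3,3,1,4,1) (3,3,1,4,2) (3,3,2,4,1) (3,3,2,4,2) — 22.
Summing: 22 + 22 = 44.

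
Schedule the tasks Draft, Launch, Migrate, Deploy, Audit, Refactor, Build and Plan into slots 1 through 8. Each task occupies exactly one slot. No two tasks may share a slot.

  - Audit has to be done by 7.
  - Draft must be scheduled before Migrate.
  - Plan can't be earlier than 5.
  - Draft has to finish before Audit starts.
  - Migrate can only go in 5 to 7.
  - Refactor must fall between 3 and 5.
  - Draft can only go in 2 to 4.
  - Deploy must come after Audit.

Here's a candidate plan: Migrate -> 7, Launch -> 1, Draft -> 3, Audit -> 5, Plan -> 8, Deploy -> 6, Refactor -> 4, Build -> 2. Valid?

Refactor must fall between 3 and 5 — holds.
Deploy must come after Audit — holds.
Audit has to be done by 7 — holds.
Draft must be scheduled before Migrate — holds.
Draft has to finish before Audit starts — holds.
No two tasks may share a slot — holds.
Migrate can only go in 5 to 7 — holds.
Plan can't be earlier than 5 — holds.
Draft can only go in 2 to 4 — holds.

Yes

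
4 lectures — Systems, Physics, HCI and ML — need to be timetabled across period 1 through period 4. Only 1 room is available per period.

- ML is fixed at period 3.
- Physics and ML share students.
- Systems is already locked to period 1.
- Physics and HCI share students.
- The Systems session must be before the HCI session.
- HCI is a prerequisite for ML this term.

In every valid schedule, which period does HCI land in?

period 2

Systems is fixed at period 1 and must come before HCI, so HCI is at least period 2.
ML is fixed at period 3 and must come after HCI, so HCI is at most period 2.
So HCI must be period 2.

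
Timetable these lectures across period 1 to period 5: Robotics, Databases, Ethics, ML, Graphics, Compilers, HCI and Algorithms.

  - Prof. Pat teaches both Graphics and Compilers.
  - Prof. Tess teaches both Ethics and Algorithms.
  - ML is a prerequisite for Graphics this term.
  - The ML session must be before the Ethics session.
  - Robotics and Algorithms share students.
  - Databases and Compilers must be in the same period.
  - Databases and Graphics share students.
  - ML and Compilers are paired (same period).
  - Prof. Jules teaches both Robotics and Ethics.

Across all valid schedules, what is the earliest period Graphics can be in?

Precedence pushes Graphics to at least period 2.
Graphics at period 2 is achievable: ML -> period 1; Robotics -> period 1; Graphics -> period 2; Databases -> period 1; Algorithms -> period 3; Ethics -> period 2; Compilers -> period 1; HCI -> period 1.

period 2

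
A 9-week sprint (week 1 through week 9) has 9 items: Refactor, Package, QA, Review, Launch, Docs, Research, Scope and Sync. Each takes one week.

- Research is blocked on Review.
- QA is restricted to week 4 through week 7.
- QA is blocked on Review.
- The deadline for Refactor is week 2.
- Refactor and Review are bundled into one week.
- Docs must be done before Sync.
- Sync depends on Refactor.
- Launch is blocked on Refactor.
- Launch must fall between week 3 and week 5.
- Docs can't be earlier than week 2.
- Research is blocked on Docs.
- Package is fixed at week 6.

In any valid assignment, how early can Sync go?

Precedence pushes Sync to at least week 3.
Sync at week 3 is achievable: Package -> week 6; Launch -> week 3; Scope -> week 1; Sync -> week 3; Refactor -> week 1; Docs -> week 2; Review -> week 1; Research -> week 3; QA -> week 4.

week 3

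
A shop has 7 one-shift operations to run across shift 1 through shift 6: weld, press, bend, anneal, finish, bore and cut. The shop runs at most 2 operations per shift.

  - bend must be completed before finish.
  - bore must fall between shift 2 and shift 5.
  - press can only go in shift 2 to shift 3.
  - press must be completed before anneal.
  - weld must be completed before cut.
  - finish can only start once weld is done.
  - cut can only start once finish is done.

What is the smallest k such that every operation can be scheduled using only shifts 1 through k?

The precedence chain requires at least 3 distinct shifts.
With at most 2 per shift and 7 operations, at least 4 shifts are needed.
4 works (last occupied shift: shift 4): for example finish -> shift 3; bend -> shift 1; bore -> shift 2; weld -> shift 1; cut -> shift 4; press -> shift 2; anneal -> shift 3.

4 shifts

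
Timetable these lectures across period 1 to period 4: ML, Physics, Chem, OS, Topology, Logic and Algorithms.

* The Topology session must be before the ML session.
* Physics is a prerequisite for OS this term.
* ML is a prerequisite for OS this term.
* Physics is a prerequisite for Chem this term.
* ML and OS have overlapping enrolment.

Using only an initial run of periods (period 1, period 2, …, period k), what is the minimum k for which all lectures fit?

The precedence chain requires at least 3 distinct periods.
3 works (last occupied period: period 3): for example Algorithms in period 1, ML in period 2, Chem in period 2, Physics in period 1, Topology in period 1, OS in period 3, Logic in period 1.

3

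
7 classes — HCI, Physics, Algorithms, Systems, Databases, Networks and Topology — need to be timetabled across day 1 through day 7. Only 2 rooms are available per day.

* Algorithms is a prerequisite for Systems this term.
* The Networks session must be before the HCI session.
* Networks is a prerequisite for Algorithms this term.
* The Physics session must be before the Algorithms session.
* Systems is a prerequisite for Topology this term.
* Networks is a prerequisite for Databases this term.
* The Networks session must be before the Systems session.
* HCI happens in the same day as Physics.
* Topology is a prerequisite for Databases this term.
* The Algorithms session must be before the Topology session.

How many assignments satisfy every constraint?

7

Splitting on HCI: it can be day 2 (5), day 3 (2). Listing each branch's schedules as (Physics, Algorithms, Systems, Databases, Networks, Topology) by day number:
HCI=day 2: (2,3,4,6,1,5) (2,3,4,7,1,5) (2,3,4,7,1,6) (2,3,5,7,1,6) (2,4,5,7,1,6) — 5.
HCI=day 3: (3,4,5,7,1,6) (3,4,5,7,2,6) — 2.
Summing: 5 + 2 = 7.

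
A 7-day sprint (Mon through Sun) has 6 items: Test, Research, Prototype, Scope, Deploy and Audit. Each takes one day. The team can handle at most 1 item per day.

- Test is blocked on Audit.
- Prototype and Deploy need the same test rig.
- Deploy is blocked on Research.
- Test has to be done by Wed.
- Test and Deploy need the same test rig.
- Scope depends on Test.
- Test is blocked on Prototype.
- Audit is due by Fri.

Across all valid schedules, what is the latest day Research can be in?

Downstream work caps Research at Sat.
Research at Sat is achievable: Test -> Wed, Research -> Sat, Audit -> Mon, Deploy -> Sun, Prototype -> Tue, Scope -> Thu.

Sat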